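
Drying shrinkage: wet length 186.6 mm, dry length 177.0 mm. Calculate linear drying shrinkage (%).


DS = (186.6 - 177.0) / 186.6 * 100 = 5.14%

5.14


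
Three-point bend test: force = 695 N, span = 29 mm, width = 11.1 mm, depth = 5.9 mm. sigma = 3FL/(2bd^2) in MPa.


sigma = 3*695*29/(2*11.1*5.9^2) = 78.2 MPa

78.2


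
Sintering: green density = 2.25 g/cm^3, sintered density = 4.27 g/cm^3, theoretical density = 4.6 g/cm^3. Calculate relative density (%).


Relative = 4.27 / 4.6 * 100 = 92.8%

92.8


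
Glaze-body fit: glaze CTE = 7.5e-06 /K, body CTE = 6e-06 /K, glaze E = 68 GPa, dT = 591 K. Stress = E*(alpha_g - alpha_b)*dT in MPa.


Stress = 68*1000*(7.5e-06 - 6e-06)*591 = 60.3 MPa

60.3


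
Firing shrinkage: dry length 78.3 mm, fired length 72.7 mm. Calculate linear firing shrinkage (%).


FS = (78.3 - 72.7) / 78.3 * 100 = 7.15%

7.15


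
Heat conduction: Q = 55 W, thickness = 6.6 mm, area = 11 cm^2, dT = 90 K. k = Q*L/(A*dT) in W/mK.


k = 55*6.6/1000/(11/10000*90) = 3.67 W/mK

3.67


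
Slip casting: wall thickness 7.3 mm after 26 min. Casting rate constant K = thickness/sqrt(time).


K = 7.3 / sqrt(26) = 7.3 / 5.099 = 1.432 mm/min^0.5

1.432


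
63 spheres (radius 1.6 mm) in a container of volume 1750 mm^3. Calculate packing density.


V_sphere = 4/3*pi*1.6^3 = 17.1573 mm^3
Total V = 63*17.1573 = 1080.9099 mm^3
PD = 1080.9099 / 1750 = 0.618

0.618


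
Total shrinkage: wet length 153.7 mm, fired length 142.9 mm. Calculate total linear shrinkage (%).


TS = (153.7 - 142.9) / 153.7 * 100 = 7.03%

7.03


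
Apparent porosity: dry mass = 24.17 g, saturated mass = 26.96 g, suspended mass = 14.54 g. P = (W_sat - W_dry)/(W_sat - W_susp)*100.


P = (26.96 - 24.17) / (26.96 - 14.54) * 100 = 2.79 / 12.42 * 100 = 22.5%

22.5


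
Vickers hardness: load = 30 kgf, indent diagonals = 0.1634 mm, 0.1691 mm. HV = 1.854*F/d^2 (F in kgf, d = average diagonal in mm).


d_avg = (0.1634+0.1691)/2 = 0.16625 mm
HV = 1.854*30/0.16625^2 = 2012

2012


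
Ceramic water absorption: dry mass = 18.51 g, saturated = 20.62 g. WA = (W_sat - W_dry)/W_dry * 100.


WA = (20.62 - 18.51) / 18.51 * 100 = 11.4%

11.4


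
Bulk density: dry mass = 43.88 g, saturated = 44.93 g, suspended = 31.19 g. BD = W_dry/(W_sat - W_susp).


BD = 43.88 / (44.93 - 31.19) = 43.88 / 13.74 = 3.194 g/cm^3

3.194


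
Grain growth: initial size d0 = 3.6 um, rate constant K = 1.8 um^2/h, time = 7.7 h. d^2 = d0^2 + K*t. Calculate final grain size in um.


d^2 = 3.6^2 + 1.8*7.7 = 26.82
d = sqrt(26.82) = 5.18 um

5.18


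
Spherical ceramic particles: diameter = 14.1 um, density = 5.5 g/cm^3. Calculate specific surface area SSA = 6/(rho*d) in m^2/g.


SSA = 6 / (5.5 * 14.1) = 0.077 m^2/g

0.077


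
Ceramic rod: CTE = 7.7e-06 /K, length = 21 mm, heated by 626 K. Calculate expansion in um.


dL = 7.7e-06 * 21 * 626 * 1000 = 101.224 um

101.224


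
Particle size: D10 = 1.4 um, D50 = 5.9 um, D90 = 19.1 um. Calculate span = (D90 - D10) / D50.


Span = (19.1 - 1.4) / 5.9 = 17.7 / 5.9 = 3.0

3.0


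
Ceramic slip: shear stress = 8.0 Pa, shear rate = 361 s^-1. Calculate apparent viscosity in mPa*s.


eta = tau/gamma * 1000 = 8.0/361 * 1000 = 22.2 mPa*s

22.2


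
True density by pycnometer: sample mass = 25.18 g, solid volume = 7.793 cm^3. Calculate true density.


TD = 25.18 / 7.793 = 3.231 g/cm^3

3.231


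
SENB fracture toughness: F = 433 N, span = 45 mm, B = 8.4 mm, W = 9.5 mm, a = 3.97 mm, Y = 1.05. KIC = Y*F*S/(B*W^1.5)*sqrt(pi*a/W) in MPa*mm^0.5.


KIC = 1.05*433*45/(8.4*9.5^1.5)*sqrt(pi*3.97/9.5) = 95.31

95.31


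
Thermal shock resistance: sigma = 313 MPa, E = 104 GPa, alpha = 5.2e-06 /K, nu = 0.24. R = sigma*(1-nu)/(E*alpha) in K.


R = 313*(1-0.24)/(104*1000*5.2e-06) = 440 K

440


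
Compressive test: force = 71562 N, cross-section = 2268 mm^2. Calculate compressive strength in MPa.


CS = 71562 / 2268 = 31.6 MPa

31.6


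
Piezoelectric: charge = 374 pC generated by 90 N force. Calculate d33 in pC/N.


d33 = 374 / 90 = 4.2 pC/N

4.2


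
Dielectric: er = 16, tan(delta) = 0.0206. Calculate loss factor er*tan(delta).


Loss = 16 * 0.0206 = 0.33

0.33


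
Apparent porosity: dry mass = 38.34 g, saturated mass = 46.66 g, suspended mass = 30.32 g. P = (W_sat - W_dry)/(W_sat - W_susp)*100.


P = (46.66 - 38.34) / (46.66 - 30.32) * 100 = 8.32 / 16.34 * 100 = 50.9%

50.9


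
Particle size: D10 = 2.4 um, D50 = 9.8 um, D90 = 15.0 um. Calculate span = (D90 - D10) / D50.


Span = (15.0 - 2.4) / 9.8 = 12.6 / 9.8 = 1.286

1.286


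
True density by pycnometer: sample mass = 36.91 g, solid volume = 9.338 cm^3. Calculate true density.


TD = 36.91 / 9.338 = 3.953 g/cm^3

3.953


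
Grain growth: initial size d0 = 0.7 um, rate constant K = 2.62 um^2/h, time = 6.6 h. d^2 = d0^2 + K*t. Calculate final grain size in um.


d^2 = 0.7^2 + 2.62*6.6 = 17.782
d = sqrt(17.782) = 4.22 um

4.22


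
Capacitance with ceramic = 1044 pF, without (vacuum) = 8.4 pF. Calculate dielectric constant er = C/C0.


er = 1044 / 8.4 = 124.29

124.29


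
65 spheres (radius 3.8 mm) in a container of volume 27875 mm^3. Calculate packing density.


V_sphere = 4/3*pi*3.8^3 = 229.8473 mm^3
Total V = 65*229.8473 = 14940.0745 mm^3
PD = 14940.0745 / 27875 = 0.536

0.536


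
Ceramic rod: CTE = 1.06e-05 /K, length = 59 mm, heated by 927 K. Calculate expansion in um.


dL = 1.06e-05 * 59 * 927 * 1000 = 579.746 um

579.746


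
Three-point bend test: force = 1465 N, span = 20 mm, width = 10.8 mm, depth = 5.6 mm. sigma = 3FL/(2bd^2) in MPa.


sigma = 3*1465*20/(2*10.8*5.6^2) = 129.8 MPa

129.8


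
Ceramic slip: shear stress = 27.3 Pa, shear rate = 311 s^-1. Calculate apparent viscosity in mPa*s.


eta = tau/gamma * 1000 = 27.3/311 * 1000 = 87.8 mPa*s

87.8


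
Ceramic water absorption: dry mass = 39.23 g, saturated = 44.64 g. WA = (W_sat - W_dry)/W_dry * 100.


WA = (44.64 - 39.23) / 39.23 * 100 = 13.79%

13.79


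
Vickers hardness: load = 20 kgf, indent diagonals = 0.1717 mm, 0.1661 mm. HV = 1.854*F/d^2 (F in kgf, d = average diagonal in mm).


d_avg = (0.1717+0.1661)/2 = 0.1689 mm
HV = 1.854*20/0.1689^2 = 1300

1300


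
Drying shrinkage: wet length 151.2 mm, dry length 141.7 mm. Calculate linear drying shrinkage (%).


DS = (151.2 - 141.7) / 151.2 * 100 = 6.28%

6.28


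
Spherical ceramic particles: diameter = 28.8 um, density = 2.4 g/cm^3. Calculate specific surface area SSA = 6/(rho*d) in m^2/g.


SSA = 6 / (2.4 * 28.8) = 0.087 m^2/g

0.087


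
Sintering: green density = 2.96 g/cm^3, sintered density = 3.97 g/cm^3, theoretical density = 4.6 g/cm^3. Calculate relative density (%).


Relative = 3.97 / 4.6 * 100 = 86.3%

86.3


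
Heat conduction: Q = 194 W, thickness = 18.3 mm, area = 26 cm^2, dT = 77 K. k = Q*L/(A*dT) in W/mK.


k = 194*18.3/1000/(26/10000*77) = 17.73 W/mK

17.73


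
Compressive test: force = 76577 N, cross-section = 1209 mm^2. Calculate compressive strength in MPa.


CS = 76577 / 1209 = 63.3 MPa

63.3


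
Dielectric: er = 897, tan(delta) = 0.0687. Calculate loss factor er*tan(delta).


Loss = 897 * 0.0687 = 61.624

61.624


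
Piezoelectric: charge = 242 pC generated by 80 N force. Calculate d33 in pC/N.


d33 = 242 / 80 = 3.0 pC/N

3.0


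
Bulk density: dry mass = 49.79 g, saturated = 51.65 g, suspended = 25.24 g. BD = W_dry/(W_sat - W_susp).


BD = 49.79 / (51.65 - 25.24) = 49.79 / 26.41 = 1.885 g/cm^3

1.885


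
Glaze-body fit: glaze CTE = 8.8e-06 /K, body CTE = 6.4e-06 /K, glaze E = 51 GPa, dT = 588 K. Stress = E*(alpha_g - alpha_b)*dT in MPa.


Stress = 51*1000*(8.8e-06 - 6.4e-06)*588 = 72.0 MPa

72.0


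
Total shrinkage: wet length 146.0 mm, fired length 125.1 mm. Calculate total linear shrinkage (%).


TS = (146.0 - 125.1) / 146.0 * 100 = 14.32%

14.32


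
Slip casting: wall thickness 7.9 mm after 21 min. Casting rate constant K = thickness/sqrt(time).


K = 7.9 / sqrt(21) = 7.9 / 4.5826 = 1.724 mm/min^0.5

1.724


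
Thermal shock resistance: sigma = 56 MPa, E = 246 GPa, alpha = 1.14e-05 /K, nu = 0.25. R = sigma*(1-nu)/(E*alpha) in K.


R = 56*(1-0.25)/(246*1000*1.14e-05) = 15 K

15


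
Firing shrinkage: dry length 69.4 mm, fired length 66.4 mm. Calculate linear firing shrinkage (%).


FS = (69.4 - 66.4) / 69.4 * 100 = 4.32%

4.32


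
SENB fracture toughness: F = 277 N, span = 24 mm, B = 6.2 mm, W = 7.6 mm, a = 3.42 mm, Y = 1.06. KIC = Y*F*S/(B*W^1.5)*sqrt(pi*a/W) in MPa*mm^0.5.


KIC = 1.06*277*24/(6.2*7.6^1.5)*sqrt(pi*3.42/7.6) = 64.5

64.5


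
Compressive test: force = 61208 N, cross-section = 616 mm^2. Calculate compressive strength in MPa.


CS = 61208 / 616 = 99.4 MPa

99.4


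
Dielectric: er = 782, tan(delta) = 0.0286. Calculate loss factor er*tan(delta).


Loss = 782 * 0.0286 = 22.365

22.365


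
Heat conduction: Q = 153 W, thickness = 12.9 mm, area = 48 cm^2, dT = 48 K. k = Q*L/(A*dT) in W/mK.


k = 153*12.9/1000/(48/10000*48) = 8.57 W/mK

8.57


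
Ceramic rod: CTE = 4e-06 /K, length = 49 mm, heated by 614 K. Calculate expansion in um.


dL = 4e-06 * 49 * 614 * 1000 = 120.344 um

120.344


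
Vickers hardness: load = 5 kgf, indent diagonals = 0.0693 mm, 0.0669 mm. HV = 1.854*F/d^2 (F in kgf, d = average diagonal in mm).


d_avg = (0.0693+0.0669)/2 = 0.0681 mm
HV = 1.854*5/0.0681^2 = 1999

1999


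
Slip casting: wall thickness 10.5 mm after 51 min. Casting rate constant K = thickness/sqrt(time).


K = 10.5 / sqrt(51) = 10.5 / 7.1414 = 1.47 mm/min^0.5

1.47


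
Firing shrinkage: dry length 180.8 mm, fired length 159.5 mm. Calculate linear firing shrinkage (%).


FS = (180.8 - 159.5) / 180.8 * 100 = 11.78%

11.78


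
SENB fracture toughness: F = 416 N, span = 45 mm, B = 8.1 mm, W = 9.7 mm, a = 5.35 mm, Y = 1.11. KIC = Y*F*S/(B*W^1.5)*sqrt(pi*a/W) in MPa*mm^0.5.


KIC = 1.11*416*45/(8.1*9.7^1.5)*sqrt(pi*5.35/9.7) = 111.78

111.78


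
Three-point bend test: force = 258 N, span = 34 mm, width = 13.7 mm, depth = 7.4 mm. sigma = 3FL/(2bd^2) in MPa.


sigma = 3*258*34/(2*13.7*7.4^2) = 17.5 MPa

17.5


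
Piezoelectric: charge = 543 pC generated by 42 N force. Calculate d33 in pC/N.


d33 = 543 / 42 = 12.9 pC/N

12.9


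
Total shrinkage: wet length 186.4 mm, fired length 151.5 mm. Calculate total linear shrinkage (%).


TS = (186.4 - 151.5) / 186.4 * 100 = 18.72%

18.72


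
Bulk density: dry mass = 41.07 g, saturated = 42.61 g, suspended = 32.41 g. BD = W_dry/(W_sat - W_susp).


BD = 41.07 / (42.61 - 32.41) = 41.07 / 10.2 = 4.026 g/cm^3

4.026


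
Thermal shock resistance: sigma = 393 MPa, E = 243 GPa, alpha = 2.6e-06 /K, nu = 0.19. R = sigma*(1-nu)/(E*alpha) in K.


R = 393*(1-0.19)/(243*1000*2.6e-06) = 504 K

504


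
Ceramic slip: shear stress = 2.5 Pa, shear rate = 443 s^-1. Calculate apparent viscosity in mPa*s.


eta = tau/gamma * 1000 = 2.5/443 * 1000 = 5.6 mPa*s

5.6


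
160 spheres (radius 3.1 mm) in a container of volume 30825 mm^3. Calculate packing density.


V_sphere = 4/3*pi*3.1^3 = 124.7882 mm^3
Total V = 160*124.7882 = 19966.112 mm^3
PD = 19966.112 / 30825 = 0.648

0.648


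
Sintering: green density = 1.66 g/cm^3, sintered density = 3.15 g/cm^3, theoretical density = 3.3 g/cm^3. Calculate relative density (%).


Relative = 3.15 / 3.3 * 100 = 95.5%

95.5


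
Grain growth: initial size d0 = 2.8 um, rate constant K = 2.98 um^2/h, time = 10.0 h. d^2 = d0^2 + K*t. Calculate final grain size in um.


d^2 = 2.8^2 + 2.98*10.0 = 37.64
d = sqrt(37.64) = 6.14 um

6.14


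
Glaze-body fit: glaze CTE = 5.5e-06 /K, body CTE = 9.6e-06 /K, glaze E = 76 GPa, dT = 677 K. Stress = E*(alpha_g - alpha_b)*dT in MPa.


Stress = 76*1000*(5.5e-06 - 9.6e-06)*677 = -211.0 MPa

-211.0


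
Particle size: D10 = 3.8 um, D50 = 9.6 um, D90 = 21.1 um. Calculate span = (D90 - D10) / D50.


Span = (21.1 - 3.8) / 9.6 = 17.3 / 9.6 = 1.802

1.802


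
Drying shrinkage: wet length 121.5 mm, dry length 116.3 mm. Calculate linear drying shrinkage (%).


DS = (121.5 - 116.3) / 121.5 * 100 = 4.28%

4.28


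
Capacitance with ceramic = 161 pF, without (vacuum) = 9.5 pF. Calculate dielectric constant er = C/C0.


er = 161 / 9.5 = 16.95

16.95


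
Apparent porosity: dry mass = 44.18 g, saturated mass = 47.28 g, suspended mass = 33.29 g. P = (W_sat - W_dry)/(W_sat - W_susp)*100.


P = (47.28 - 44.18) / (47.28 - 33.29) * 100 = 3.1 / 13.99 * 100 = 22.2%

22.2


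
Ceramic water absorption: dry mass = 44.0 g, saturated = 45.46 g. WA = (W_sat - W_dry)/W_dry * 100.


WA = (45.46 - 44.0) / 44.0 * 100 = 3.32%

3.32


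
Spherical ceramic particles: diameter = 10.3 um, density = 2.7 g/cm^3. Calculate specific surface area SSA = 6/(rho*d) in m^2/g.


SSA = 6 / (2.7 * 10.3) = 0.216 m^2/g

0.216


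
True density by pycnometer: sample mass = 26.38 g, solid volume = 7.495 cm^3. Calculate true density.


TD = 26.38 / 7.495 = 3.52 g/cm^3

3.52


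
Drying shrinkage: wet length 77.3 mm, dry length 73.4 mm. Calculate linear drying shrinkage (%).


DS = (77.3 - 73.4) / 77.3 * 100 = 5.05%

5.05


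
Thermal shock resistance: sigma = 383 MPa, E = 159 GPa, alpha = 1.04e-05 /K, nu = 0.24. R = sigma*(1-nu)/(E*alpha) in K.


R = 383*(1-0.24)/(159*1000*1.04e-05) = 176 K

176


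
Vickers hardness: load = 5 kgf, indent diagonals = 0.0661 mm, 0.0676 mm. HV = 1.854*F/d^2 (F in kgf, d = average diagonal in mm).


d_avg = (0.0661+0.0676)/2 = 0.06685 mm
HV = 1.854*5/0.06685^2 = 2074

2074


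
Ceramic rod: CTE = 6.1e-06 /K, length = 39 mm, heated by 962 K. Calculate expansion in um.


dL = 6.1e-06 * 39 * 962 * 1000 = 228.86 um

228.86


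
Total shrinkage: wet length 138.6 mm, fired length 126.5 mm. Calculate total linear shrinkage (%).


TS = (138.6 - 126.5) / 138.6 * 100 = 8.73%

8.73


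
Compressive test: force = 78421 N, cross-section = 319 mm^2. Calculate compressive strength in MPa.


CS = 78421 / 319 = 245.8 MPa

245.8


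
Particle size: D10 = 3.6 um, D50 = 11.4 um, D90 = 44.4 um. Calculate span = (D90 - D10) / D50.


Span = (44.4 - 3.6) / 11.4 = 40.8 / 11.4 = 3.579

3.579


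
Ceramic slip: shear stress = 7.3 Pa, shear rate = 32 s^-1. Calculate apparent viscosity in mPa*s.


eta = tau/gamma * 1000 = 7.3/32 * 1000 = 228.1 mPa*s

228.1


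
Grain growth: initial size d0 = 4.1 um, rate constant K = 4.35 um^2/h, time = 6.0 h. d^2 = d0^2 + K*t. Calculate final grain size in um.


d^2 = 4.1^2 + 4.35*6.0 = 42.91
d = sqrt(42.91) = 6.55 um

6.55


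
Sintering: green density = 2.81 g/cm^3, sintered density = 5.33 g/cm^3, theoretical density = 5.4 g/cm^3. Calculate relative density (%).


Relative = 5.33 / 5.4 * 100 = 98.7%

98.7


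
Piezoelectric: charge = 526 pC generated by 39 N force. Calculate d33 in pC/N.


d33 = 526 / 39 = 13.5 pC/N

13.5


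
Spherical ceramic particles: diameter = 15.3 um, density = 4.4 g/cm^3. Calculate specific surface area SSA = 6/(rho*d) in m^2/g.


SSA = 6 / (4.4 * 15.3) = 0.089 m^2/g

0.089


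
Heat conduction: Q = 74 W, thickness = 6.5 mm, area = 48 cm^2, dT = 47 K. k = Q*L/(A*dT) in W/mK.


k = 74*6.5/1000/(48/10000*47) = 2.13 W/mK

2.13


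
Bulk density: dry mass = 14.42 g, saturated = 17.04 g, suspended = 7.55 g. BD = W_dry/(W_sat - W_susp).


BD = 14.42 / (17.04 - 7.55) = 14.42 / 9.49 = 1.519 g/cm^3

1.519


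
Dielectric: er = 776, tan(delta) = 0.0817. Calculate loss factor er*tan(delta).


Loss = 776 * 0.0817 = 63.399

63.399


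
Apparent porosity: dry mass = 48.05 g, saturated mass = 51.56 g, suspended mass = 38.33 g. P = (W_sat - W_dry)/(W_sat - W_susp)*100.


P = (51.56 - 48.05) / (51.56 - 38.33) * 100 = 3.51 / 13.23 * 100 = 26.5%

26.5


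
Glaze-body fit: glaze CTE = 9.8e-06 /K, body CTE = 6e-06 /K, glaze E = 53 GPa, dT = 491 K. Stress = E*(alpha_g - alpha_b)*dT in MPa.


Stress = 53*1000*(9.8e-06 - 6e-06)*491 = 98.9 MPa

98.9


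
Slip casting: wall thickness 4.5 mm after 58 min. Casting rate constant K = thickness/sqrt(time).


K = 4.5 / sqrt(58) = 4.5 / 7.6158 = 0.591 mm/min^0.5

0.591


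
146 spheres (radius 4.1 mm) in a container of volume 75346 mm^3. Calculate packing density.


V_sphere = 4/3*pi*4.1^3 = 288.6956 mm^3
Total V = 146*288.6956 = 42149.5576 mm^3
PD = 42149.5576 / 75346 = 0.559

0.559


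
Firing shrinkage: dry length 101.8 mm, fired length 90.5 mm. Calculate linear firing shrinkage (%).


FS = (101.8 - 90.5) / 101.8 * 100 = 11.1%

11.1


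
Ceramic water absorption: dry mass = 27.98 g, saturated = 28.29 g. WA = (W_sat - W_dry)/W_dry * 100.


WA = (28.29 - 27.98) / 27.98 * 100 = 1.11%

1.11


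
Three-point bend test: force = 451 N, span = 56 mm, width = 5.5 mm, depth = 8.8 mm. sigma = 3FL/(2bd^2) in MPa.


sigma = 3*451*56/(2*5.5*8.8^2) = 88.9 MPa

88.9


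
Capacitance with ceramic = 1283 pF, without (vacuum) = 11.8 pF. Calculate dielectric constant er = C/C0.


er = 1283 / 11.8 = 108.73

108.73


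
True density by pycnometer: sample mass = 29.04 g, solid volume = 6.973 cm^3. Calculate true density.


TD = 29.04 / 6.973 = 4.165 g/cm^3

4.165


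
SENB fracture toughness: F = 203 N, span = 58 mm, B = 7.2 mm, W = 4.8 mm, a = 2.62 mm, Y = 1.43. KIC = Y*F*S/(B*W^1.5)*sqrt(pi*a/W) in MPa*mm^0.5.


KIC = 1.43*203*58/(7.2*4.8^1.5)*sqrt(pi*2.62/4.8) = 291.19

291.19


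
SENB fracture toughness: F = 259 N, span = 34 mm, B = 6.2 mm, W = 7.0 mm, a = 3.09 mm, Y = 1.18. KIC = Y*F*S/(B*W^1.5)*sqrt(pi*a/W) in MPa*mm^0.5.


KIC = 1.18*259*34/(6.2*7.0^1.5)*sqrt(pi*3.09/7.0) = 106.57

106.57


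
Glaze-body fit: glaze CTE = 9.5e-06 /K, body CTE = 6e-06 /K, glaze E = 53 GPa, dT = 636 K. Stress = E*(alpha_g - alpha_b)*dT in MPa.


Stress = 53*1000*(9.5e-06 - 6e-06)*636 = 118.0 MPa

118.0


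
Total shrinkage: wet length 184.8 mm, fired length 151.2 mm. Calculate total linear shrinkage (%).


TS = (184.8 - 151.2) / 184.8 * 100 = 18.18%

18.18


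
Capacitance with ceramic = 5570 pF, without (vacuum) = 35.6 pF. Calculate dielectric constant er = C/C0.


er = 5570 / 35.6 = 156.46

156.46


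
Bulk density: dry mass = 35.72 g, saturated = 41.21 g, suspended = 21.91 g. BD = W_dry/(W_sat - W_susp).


BD = 35.72 / (41.21 - 21.91) = 35.72 / 19.3 = 1.851 g/cm^3

1.851


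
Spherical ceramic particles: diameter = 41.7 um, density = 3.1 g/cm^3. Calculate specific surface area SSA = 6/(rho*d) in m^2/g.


SSA = 6 / (3.1 * 41.7) = 0.046 m^2/g

0.046


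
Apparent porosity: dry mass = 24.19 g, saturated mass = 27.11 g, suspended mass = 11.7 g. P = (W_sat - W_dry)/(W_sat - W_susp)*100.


P = (27.11 - 24.19) / (27.11 - 11.7) * 100 = 2.92 / 15.41 * 100 = 18.9%

18.9


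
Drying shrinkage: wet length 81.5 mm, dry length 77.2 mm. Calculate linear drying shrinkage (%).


DS = (81.5 - 77.2) / 81.5 * 100 = 5.28%

5.28


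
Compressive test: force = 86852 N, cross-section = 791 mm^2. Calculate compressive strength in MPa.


CS = 86852 / 791 = 109.8 MPa

109.8


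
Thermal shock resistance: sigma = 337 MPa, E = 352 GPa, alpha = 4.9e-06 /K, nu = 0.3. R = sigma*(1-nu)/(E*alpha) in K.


R = 337*(1-0.3)/(352*1000*4.9e-06) = 137 K

137


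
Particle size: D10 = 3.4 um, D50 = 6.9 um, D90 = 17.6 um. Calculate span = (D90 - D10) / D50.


Span = (17.6 - 3.4) / 6.9 = 14.2 / 6.9 = 2.058

2.058


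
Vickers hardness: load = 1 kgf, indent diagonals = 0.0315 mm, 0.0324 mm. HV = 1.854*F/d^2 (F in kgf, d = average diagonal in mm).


d_avg = (0.0315+0.0324)/2 = 0.03195 mm
HV = 1.854*1/0.03195^2 = 1816

1816


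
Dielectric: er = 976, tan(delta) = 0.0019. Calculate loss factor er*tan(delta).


Loss = 976 * 0.0019 = 1.854

1.854


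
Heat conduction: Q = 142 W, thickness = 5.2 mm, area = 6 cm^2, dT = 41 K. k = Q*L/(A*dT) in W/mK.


k = 142*5.2/1000/(6/10000*41) = 30.02 W/mK

30.02


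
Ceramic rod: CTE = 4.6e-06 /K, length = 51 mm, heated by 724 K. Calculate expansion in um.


dL = 4.6e-06 * 51 * 724 * 1000 = 169.85 um

169.85


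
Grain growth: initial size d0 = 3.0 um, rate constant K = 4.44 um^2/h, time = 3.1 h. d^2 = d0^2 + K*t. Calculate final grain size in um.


d^2 = 3.0^2 + 4.44*3.1 = 22.764
d = sqrt(22.764) = 4.77 um

4.77


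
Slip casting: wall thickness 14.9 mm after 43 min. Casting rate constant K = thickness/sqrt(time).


K = 14.9 / sqrt(43) = 14.9 / 6.5574 = 2.272 mm/min^0.5

2.272


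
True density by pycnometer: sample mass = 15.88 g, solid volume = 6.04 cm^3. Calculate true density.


TD = 15.88 / 6.04 = 2.629 g/cm^3

2.629


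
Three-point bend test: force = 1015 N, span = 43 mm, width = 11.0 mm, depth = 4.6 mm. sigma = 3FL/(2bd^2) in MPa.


sigma = 3*1015*43/(2*11.0*4.6^2) = 281.3 MPa

281.3


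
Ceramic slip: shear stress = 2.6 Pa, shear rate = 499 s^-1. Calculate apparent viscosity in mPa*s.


eta = tau/gamma * 1000 = 2.6/499 * 1000 = 5.2 mPa*s

5.2


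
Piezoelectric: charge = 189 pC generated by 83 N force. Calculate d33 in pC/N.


d33 = 189 / 83 = 2.3 pC/N

2.3


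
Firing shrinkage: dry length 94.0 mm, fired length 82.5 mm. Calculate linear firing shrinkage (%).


FS = (94.0 - 82.5) / 94.0 * 100 = 12.23%

12.23


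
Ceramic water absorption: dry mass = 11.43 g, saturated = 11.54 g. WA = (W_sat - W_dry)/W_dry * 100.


WA = (11.54 - 11.43) / 11.43 * 100 = 0.96%

0.96


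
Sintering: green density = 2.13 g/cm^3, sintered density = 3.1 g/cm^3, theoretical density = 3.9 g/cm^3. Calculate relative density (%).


Relative = 3.1 / 3.9 * 100 = 79.5%

79.5


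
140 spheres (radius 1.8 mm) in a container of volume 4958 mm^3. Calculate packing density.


V_sphere = 4/3*pi*1.8^3 = 24.429 mm^3
Total V = 140*24.429 = 3420.06 mm^3
PD = 3420.06 / 4958 = 0.69

0.69


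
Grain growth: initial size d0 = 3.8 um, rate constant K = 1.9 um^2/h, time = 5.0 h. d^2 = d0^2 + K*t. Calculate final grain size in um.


d^2 = 3.8^2 + 1.9*5.0 = 23.94
d = sqrt(23.94) = 4.89 um

4.89


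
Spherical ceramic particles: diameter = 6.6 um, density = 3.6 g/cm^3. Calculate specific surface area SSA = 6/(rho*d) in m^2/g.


SSA = 6 / (3.6 * 6.6) = 0.253 m^2/g

0.253


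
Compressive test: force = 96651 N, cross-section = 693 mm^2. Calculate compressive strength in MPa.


CS = 96651 / 693 = 139.5 MPa

139.5


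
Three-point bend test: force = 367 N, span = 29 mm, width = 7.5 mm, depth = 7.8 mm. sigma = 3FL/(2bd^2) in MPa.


sigma = 3*367*29/(2*7.5*7.8^2) = 35.0 MPa

35.0


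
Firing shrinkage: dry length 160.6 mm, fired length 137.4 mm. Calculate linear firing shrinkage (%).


FS = (160.6 - 137.4) / 160.6 * 100 = 14.45%

14.45


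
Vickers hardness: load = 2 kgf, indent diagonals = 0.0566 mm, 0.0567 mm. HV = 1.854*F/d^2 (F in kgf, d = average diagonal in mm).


d_avg = (0.0566+0.0567)/2 = 0.05665 mm
HV = 1.854*2/0.05665^2 = 1155

1155


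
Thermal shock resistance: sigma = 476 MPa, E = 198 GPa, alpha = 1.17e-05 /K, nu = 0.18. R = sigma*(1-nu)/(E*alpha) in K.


R = 476*(1-0.18)/(198*1000*1.17e-05) = 168 K

168


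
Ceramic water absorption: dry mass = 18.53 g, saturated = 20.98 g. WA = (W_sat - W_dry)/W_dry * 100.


WA = (20.98 - 18.53) / 18.53 * 100 = 13.22%

13.22


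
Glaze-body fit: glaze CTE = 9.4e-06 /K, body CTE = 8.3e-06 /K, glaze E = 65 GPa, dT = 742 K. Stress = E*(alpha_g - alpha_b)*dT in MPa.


Stress = 65*1000*(9.4e-06 - 8.3e-06)*742 = 53.1 MPa

53.1


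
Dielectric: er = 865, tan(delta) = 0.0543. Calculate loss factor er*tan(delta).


Loss = 865 * 0.0543 = 46.97

46.97


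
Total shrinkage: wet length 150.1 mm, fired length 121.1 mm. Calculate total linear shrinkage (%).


TS = (150.1 - 121.1) / 150.1 * 100 = 19.32%

19.32


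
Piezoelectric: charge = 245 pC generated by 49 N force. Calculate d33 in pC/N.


d33 = 245 / 49 = 5.0 pC/N

5.0


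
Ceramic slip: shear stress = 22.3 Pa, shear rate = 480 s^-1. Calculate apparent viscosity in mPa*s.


eta = tau/gamma * 1000 = 22.3/480 * 1000 = 46.5 mPa*s

46.5


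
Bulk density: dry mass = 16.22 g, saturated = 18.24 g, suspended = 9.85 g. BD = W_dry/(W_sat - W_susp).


BD = 16.22 / (18.24 - 9.85) = 16.22 / 8.39 = 1.933 g/cm^3

1.933


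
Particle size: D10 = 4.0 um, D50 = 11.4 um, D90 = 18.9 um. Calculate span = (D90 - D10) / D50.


Span = (18.9 - 4.0) / 11.4 = 14.9 / 11.4 = 1.307

1.307


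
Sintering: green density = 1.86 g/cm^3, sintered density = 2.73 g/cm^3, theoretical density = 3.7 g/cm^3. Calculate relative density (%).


Relative = 2.73 / 3.7 * 100 = 73.8%

73.8


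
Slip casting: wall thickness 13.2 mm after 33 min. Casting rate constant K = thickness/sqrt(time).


K = 13.2 / sqrt(33) = 13.2 / 5.7446 = 2.298 mm/min^0.5

2.298


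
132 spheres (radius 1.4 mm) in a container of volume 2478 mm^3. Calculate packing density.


V_sphere = 4/3*pi*1.4^3 = 11.494 mm^3
Total V = 132*11.494 = 1517.208 mm^3
PD = 1517.208 / 2478 = 0.612

0.612


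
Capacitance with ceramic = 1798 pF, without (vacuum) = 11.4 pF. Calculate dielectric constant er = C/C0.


er = 1798 / 11.4 = 157.72

157.72


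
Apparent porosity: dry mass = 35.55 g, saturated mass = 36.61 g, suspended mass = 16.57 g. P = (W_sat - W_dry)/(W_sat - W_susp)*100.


P = (36.61 - 35.55) / (36.61 - 16.57) * 100 = 1.06 / 20.04 * 100 = 5.3%

5.3


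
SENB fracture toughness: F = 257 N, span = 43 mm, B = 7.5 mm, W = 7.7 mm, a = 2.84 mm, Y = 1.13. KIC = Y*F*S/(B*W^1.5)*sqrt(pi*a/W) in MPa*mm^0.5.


KIC = 1.13*257*43/(7.5*7.7^1.5)*sqrt(pi*2.84/7.7) = 83.88

83.88


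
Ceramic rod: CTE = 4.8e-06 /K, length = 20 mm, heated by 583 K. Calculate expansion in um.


dL = 4.8e-06 * 20 * 583 * 1000 = 55.968 um

55.968


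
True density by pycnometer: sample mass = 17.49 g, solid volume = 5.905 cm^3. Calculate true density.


TD = 17.49 / 5.905 = 2.962 g/cm^3

2.962


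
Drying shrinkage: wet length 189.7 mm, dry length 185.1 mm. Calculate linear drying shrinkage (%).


DS = (189.7 - 185.1) / 189.7 * 100 = 2.42%

2.42


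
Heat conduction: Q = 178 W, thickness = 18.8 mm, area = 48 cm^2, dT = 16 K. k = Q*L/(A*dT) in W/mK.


k = 178*18.8/1000/(48/10000*16) = 43.57 W/mK

43.57


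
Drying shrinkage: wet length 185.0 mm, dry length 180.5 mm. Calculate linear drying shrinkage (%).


DS = (185.0 - 180.5) / 185.0 * 100 = 2.43%

2.43


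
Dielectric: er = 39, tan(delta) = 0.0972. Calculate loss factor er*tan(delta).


Loss = 39 * 0.0972 = 3.791

3.791


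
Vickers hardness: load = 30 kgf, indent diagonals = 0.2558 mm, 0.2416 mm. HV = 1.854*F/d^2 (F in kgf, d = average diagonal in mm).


d_avg = (0.2558+0.2416)/2 = 0.2487 mm
HV = 1.854*30/0.2487^2 = 899

899


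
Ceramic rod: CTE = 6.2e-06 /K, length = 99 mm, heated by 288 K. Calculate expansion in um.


dL = 6.2e-06 * 99 * 288 * 1000 = 176.774 um

176.774


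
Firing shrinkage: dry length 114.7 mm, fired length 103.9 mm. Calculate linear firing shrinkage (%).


FS = (114.7 - 103.9) / 114.7 * 100 = 9.42%

9.42


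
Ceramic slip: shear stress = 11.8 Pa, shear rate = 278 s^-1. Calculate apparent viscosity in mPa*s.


eta = tau/gamma * 1000 = 11.8/278 * 1000 = 42.4 mPa*s

42.4


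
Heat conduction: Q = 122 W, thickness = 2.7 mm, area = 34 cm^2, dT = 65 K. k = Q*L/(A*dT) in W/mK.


k = 122*2.7/1000/(34/10000*65) = 1.49 W/mK

1.49


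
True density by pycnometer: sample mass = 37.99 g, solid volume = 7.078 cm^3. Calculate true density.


TD = 37.99 / 7.078 = 5.367 g/cm^3

5.367


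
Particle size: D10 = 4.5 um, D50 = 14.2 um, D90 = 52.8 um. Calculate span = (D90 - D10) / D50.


Span = (52.8 - 4.5) / 14.2 = 48.3 / 14.2 = 3.401

3.401


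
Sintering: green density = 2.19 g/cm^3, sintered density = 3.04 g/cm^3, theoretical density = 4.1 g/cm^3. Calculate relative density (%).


Relative = 3.04 / 4.1 * 100 = 74.1%

74.1


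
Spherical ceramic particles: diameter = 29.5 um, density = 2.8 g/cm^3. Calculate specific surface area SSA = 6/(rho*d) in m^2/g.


SSA = 6 / (2.8 * 29.5) = 0.073 m^2/g

0.073


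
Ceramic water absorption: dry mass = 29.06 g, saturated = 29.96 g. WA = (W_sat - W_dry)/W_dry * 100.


WA = (29.96 - 29.06) / 29.06 * 100 = 3.1%

3.1


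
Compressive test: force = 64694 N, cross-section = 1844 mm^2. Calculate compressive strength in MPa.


CS = 64694 / 1844 = 35.1 MPa

35.1


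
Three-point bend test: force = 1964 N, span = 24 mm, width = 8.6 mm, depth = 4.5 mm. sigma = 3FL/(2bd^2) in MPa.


sigma = 3*1964*24/(2*8.6*4.5^2) = 406.0 MPa

406.0


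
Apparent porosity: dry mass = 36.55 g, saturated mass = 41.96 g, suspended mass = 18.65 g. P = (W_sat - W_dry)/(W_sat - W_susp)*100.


P = (41.96 - 36.55) / (41.96 - 18.65) * 100 = 5.41 / 23.31 * 100 = 23.2%

23.2


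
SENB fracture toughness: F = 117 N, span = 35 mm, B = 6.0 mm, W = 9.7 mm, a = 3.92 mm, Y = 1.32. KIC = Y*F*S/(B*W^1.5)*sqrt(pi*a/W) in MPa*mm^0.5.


KIC = 1.32*117*35/(6.0*9.7^1.5)*sqrt(pi*3.92/9.7) = 33.6

33.6


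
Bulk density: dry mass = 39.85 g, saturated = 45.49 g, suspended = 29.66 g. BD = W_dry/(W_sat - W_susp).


BD = 39.85 / (45.49 - 29.66) = 39.85 / 15.83 = 2.517 g/cm^3

2.517


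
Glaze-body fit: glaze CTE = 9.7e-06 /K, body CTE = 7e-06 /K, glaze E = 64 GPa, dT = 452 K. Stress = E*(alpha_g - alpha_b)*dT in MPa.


Stress = 64*1000*(9.7e-06 - 7e-06)*452 = 78.1 MPa

78.1


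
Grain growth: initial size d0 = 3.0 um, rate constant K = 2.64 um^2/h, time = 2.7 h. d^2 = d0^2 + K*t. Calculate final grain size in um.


d^2 = 3.0^2 + 2.64*2.7 = 16.128
d = sqrt(16.128) = 4.02 um

4.02


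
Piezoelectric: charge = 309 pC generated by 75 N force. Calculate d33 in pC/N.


d33 = 309 / 75 = 4.1 pC/N

4.1


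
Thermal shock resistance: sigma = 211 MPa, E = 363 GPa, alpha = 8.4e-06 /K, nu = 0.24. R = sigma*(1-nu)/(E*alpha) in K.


R = 211*(1-0.24)/(363*1000*8.4e-06) = 53 K

53


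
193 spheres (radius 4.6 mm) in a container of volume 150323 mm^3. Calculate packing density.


V_sphere = 4/3*pi*4.6^3 = 407.7201 mm^3
Total V = 193*407.7201 = 78689.9793 mm^3
PD = 78689.9793 / 150323 = 0.523

0.523


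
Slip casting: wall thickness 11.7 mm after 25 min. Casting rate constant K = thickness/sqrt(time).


K = 11.7 / sqrt(25) = 11.7 / 5.0 = 2.34 mm/min^0.5

2.34


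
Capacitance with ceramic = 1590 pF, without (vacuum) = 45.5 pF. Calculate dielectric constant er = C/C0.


er = 1590 / 45.5 = 34.95

34.95


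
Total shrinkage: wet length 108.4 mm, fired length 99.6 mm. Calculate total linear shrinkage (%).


TS = (108.4 - 99.6) / 108.4 * 100 = 8.12%

8.12


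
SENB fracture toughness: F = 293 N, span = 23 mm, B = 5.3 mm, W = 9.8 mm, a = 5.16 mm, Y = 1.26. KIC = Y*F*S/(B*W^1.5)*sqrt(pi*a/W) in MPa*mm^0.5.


KIC = 1.26*293*23/(5.3*9.8^1.5)*sqrt(pi*5.16/9.8) = 67.16

67.16


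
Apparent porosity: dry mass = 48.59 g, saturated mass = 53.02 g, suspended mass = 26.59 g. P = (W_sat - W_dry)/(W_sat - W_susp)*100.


P = (53.02 - 48.59) / (53.02 - 26.59) * 100 = 4.43 / 26.43 * 100 = 16.8%

16.8


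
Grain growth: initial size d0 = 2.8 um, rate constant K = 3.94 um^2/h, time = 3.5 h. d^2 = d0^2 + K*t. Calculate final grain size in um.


d^2 = 2.8^2 + 3.94*3.5 = 21.63
d = sqrt(21.63) = 4.65 um

4.65


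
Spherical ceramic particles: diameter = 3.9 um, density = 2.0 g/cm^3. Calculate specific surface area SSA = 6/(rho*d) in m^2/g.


SSA = 6 / (2.0 * 3.9) = 0.769 m^2/g

0.769


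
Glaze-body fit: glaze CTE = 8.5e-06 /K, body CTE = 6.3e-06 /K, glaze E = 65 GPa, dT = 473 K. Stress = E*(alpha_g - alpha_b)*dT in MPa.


Stress = 65*1000*(8.5e-06 - 6.3e-06)*473 = 67.6 MPa

67.6


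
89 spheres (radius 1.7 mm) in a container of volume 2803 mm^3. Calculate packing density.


V_sphere = 4/3*pi*1.7^3 = 20.5795 mm^3
Total V = 89*20.5795 = 1831.5755 mm^3
PD = 1831.5755 / 2803 = 0.653

0.653


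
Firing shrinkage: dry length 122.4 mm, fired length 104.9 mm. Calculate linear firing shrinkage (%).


FS = (122.4 - 104.9) / 122.4 * 100 = 14.3%

14.3


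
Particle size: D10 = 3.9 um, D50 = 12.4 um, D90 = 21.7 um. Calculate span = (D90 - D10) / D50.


Span = (21.7 - 3.9) / 12.4 = 17.8 / 12.4 = 1.435

1.435


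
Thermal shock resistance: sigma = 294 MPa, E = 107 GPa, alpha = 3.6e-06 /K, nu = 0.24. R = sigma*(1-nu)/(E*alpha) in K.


R = 294*(1-0.24)/(107*1000*3.6e-06) = 580 K

580


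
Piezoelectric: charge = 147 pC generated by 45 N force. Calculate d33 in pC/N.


d33 = 147 / 45 = 3.3 pC/N

3.3


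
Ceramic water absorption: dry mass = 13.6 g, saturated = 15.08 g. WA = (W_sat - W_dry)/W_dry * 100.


WA = (15.08 - 13.6) / 13.6 * 100 = 10.88%

10.88


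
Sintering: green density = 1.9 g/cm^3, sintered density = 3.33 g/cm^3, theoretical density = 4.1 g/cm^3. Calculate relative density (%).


Relative = 3.33 / 4.1 * 100 = 81.2%

81.2


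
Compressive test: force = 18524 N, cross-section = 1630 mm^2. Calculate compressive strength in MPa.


CS = 18524 / 1630 = 11.4 MPa

11.4


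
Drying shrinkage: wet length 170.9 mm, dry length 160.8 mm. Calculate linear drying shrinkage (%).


DS = (170.9 - 160.8) / 170.9 * 100 = 5.91%

5.91


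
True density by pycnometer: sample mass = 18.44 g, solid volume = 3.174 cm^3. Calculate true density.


TD = 18.44 / 3.174 = 5.81 g/cm^3

5.81


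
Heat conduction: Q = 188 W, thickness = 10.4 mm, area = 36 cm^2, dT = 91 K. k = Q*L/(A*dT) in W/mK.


k = 188*10.4/1000/(36/10000*91) = 5.97 W/mK

5.97


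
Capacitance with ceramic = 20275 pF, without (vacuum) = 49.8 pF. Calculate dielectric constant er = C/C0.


er = 20275 / 49.8 = 407.13

407.13


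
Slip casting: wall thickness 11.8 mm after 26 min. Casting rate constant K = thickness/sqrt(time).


K = 11.8 / sqrt(26) = 11.8 / 5.099 = 2.314 mm/min^0.5

2.314


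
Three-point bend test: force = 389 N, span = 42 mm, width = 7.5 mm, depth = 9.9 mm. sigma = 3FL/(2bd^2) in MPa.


sigma = 3*389*42/(2*7.5*9.9^2) = 33.3 MPa

33.3


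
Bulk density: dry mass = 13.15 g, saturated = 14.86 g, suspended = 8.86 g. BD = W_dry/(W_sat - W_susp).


BD = 13.15 / (14.86 - 8.86) = 13.15 / 6.0 = 2.192 g/cm^3

2.192


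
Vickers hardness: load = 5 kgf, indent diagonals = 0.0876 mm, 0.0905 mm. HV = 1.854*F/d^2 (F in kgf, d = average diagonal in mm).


d_avg = (0.0876+0.0905)/2 = 0.08905 mm
HV = 1.854*5/0.08905^2 = 1169

1169


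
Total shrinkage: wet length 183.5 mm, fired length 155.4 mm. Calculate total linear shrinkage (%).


TS = (183.5 - 155.4) / 183.5 * 100 = 15.31%

15.31


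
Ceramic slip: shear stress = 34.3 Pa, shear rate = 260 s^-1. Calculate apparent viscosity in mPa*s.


eta = tau/gamma * 1000 = 34.3/260 * 1000 = 131.9 mPa*s

131.9


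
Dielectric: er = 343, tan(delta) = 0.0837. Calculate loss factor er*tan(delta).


Loss = 343 * 0.0837 = 28.709

28.709


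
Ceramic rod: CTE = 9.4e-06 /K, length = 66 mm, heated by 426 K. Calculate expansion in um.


dL = 9.4e-06 * 66 * 426 * 1000 = 264.29 um

264.29


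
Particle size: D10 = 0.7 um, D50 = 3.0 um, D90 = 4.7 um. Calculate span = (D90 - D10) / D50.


Span = (4.7 - 0.7) / 3.0 = 4.0 / 3.0 = 1.333

1.333


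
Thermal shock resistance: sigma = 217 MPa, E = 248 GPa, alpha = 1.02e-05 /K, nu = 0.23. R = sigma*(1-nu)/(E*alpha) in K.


R = 217*(1-0.23)/(248*1000*1.02e-05) = 66 K

66


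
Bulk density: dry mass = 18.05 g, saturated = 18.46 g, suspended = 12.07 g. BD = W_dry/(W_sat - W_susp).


BD = 18.05 / (18.46 - 12.07) = 18.05 / 6.39 = 2.825 g/cm^3

2.825


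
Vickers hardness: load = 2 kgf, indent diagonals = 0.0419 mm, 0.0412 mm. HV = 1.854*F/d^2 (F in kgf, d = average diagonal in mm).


d_avg = (0.0419+0.0412)/2 = 0.04155 mm
HV = 1.854*2/0.04155^2 = 2148

2148


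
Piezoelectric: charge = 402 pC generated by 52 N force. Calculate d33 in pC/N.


d33 = 402 / 52 = 7.7 pC/N

7.7


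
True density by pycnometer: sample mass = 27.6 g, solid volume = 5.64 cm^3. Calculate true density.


TD = 27.6 / 5.64 = 4.894 g/cm^3

4.894


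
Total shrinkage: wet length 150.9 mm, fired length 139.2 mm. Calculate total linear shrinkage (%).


TS = (150.9 - 139.2) / 150.9 * 100 = 7.75%

7.75


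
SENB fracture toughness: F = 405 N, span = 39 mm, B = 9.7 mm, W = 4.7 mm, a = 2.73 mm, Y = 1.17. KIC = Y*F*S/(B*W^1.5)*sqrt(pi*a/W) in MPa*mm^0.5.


KIC = 1.17*405*39/(9.7*4.7^1.5)*sqrt(pi*2.73/4.7) = 252.58

252.58


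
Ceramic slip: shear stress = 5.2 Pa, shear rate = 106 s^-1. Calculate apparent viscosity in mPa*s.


eta = tau/gamma * 1000 = 5.2/106 * 1000 = 49.1 mPa*s

49.1


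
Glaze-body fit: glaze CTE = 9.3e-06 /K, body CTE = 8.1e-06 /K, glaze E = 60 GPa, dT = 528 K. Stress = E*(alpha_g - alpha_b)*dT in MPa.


Stress = 60*1000*(9.3e-06 - 8.1e-06)*528 = 38.0 MPa

38.0


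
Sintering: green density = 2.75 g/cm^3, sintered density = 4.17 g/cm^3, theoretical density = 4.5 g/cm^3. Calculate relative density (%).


Relative = 4.17 / 4.5 * 100 = 92.7%

92.7


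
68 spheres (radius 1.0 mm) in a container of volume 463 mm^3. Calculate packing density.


V_sphere = 4/3*pi*1.0^3 = 4.1888 mm^3
Total V = 68*4.1888 = 284.8384 mm^3
PD = 284.8384 / 463 = 0.615

0.615


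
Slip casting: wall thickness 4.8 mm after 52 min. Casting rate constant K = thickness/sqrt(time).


K = 4.8 / sqrt(52) = 4.8 / 7.2111 = 0.666 mm/min^0.5

0.666


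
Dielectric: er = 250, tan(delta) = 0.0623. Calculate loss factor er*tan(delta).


Loss = 250 * 0.0623 = 15.575

15.575


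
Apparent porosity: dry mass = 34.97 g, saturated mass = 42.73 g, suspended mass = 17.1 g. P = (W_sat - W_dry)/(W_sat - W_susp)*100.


P = (42.73 - 34.97) / (42.73 - 17.1) * 100 = 7.76 / 25.63 * 100 = 30.3%

30.3


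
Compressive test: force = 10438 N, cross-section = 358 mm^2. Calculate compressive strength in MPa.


CS = 10438 / 358 = 29.2 MPa

29.2


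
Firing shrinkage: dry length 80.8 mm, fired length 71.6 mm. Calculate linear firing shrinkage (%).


FS = (80.8 - 71.6) / 80.8 * 100 = 11.39%

11.39


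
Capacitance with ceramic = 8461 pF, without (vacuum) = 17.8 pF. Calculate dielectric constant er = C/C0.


er = 8461 / 17.8 = 475.34

475.34


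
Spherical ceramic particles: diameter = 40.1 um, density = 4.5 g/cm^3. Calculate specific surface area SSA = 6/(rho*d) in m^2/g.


SSA = 6 / (4.5 * 40.1) = 0.033 m^2/g

0.033


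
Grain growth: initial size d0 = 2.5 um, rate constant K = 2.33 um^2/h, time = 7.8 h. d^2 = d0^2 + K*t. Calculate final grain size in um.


d^2 = 2.5^2 + 2.33*7.8 = 24.424
d = sqrt(24.424) = 4.94 um

4.94


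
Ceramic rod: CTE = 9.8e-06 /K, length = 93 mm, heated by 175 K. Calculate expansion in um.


dL = 9.8e-06 * 93 * 175 * 1000 = 159.495 um

159.495


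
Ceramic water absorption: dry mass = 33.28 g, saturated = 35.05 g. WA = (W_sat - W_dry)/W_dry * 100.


WA = (35.05 - 33.28) / 33.28 * 100 = 5.32%

5.32


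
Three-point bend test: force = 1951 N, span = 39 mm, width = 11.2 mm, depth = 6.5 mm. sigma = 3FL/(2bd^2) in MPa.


sigma = 3*1951*39/(2*11.2*6.5^2) = 241.2 MPa

241.2


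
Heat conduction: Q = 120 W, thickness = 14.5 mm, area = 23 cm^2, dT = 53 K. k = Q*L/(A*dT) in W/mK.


k = 120*14.5/1000/(23/10000*53) = 14.27 W/mK

14.27


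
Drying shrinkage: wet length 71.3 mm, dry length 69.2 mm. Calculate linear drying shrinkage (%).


DS = (71.3 - 69.2) / 71.3 * 100 = 2.95%

2.95
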